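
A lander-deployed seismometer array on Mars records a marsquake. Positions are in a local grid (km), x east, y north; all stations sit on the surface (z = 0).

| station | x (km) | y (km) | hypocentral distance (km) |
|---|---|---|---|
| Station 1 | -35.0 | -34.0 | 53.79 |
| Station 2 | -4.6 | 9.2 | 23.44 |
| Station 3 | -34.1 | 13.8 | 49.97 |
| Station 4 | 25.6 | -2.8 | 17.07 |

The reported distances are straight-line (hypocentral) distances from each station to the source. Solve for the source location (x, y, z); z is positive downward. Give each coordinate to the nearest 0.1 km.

x ≈ 10.8 km, y ≈ -6.8 km, depth ≈ 7.5 km

Each station gives a sphere (x−x_i)² + (y−y_i)² + z² = d_i² (stations at z=0).
Subtracting the Station 1 sphere from Station 2 and Station 3: z² cancels, leaving linear equations in x and y:
60.8 x + 86.4 y = 68.73
1.8 x + 95.6 y = -631.39
Solving: x ≈ 10.805, y ≈ -6.808 km (keep extra digits for the depth step; rounded: 10.8, -6.8).
Then from the Station 1 sphere: z² = 53.79² − (x + 35.0)² − (y + 34.0)² with x = 10.805, y = -6.808, so z ≈ 7.474 ≈ 7.5 km.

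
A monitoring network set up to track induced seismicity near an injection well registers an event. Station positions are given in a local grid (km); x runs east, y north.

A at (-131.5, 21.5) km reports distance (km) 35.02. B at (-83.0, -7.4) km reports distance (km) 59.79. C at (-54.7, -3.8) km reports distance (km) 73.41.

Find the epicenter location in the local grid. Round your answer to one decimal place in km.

x ≈ -107.6 km, y ≈ 47.1 km

Circle about each station: (x + 131.5)² + (y − 21.5)² = 35.02²; (x + 83.0)² + (y + 7.4)² = 59.79²; (x + 54.7)² + (y + 3.8)² = 73.41².
Subtracting pairs of circle equations eliminates x²+y² and gives linear equations (the radical axes):
97.0 x − 57.8 y = -13159.18
153.6 x − 50.6 y = -18910.60
Solving the 2×2 system: x ≈ -107.6, y ≈ 47.1 km.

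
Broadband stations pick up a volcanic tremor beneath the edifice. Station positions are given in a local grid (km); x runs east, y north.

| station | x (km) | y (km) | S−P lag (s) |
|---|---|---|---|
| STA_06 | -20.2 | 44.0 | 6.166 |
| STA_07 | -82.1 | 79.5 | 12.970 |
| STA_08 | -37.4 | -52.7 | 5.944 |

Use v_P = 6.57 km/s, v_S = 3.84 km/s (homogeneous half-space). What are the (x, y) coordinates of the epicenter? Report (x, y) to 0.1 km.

-2.6 km east, -10.2 km north

Distance from S−P lag: d = Δt · v_P v_S / (v_P − v_S) = Δt · (6.57·3.84)/(6.57−3.84) ≈ 9.2413·Δt.
So d_STA_06 = 56.98, d_STA_07 = 119.86, d_STA_08 = 54.93 km.
Circle about each station: (x + 20.2)² + (y − 44.0)² = 56.98²; (x + 82.1)² + (y − 79.5)² = 119.86²; (x + 37.4)² + (y + 52.7)² = 54.93².
Subtracting the STA_06 equation from the STA_07 and STA_08 equations removes the quadratic terms:
-123.8 x + 71.0 y = -403.08
-34.4 x − 193.4 y = 2061.43
Solving the 2×2 system: x ≈ -2.6, y ≈ -10.2 km.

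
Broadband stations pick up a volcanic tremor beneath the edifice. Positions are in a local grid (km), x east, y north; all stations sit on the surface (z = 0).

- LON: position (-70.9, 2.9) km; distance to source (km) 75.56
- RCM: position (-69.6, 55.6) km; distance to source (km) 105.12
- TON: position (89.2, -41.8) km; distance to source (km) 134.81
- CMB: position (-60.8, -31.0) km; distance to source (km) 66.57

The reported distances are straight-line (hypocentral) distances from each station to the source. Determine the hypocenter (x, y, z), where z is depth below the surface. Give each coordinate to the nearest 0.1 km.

x ≈ -30.6 km, y ≈ -22.4 km, depth ≈ 58.7 km

Each station gives a sphere (x−x_i)² + (y−y_i)² + z² = d_i² (stations at z=0).
Subtracting the LON sphere from RCM and TON: z² cancels, leaving linear equations in x and y:
2.6 x + 105.4 y = -2440.60
320.2 x − 89.4 y = -7795.76
Solving: x ≈ -30.601, y ≈ -22.401 km (keep extra digits for the depth step; rounded: -30.6, -22.4).
Then from the LON sphere: z² = 75.56² − (x + 70.9)² − (y − 2.9)² with x = -30.601, y = -22.401, so z ≈ 58.696 ≈ 58.7 km.
Check against CMB (with the unrounded solution): distance 66.57 ≈ 66.57 km. ✓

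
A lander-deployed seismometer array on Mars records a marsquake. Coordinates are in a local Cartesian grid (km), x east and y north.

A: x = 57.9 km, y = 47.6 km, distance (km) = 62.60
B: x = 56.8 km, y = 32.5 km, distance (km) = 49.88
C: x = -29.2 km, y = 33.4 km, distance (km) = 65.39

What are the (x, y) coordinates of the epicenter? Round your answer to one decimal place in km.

(23.8, -4.9)

Circle about each station: (x − 57.9)² + (y − 47.6)² = 62.60²; (x − 56.8)² + (y − 32.5)² = 49.88²; (x + 29.2)² + (y − 33.4)² = 65.39².
Subtracting pairs of circle equations eliminates x²+y² and gives linear equations (the radical axes):
-2.2 x − 30.2 y = 95.07
-174.2 x − 28.4 y = -4007.06
Solving the 2×2 system: x ≈ 23.8, y ≈ -4.9 km.
Check against A (with the unrounded x, y): √((x − 57.9)²+(y − 47.6)²) = 62.59 ≈ 62.60 km. ✓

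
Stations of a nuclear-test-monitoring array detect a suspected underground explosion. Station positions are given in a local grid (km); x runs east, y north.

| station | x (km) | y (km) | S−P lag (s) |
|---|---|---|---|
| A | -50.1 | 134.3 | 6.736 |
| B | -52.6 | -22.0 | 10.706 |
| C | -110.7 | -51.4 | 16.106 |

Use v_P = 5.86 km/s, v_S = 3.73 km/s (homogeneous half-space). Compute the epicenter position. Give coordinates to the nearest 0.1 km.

Distance from S−P lag: d = Δt · v_P v_S / (v_P − v_S) = Δt · (5.86·3.73)/(5.86−3.73) ≈ 10.2619·Δt.
So d_A = 69.12, d_B = 109.86, d_C = 165.28 km.
Circle about each station: (x + 50.1)² + (y − 134.3)² = 69.12²; (x + 52.6)² + (y + 22.0)² = 109.86²; (x + 110.7)² + (y + 51.4)² = 165.28².
Subtracting the A equation from the B and C equations removes the quadratic terms:
-5.0 x − 312.6 y = -24587.39
-121.2 x − 371.4 y = -28189.95
Solving the 2×2 system: x ≈ -8.9, y ≈ 78.8 km.

(-8.9, 78.8)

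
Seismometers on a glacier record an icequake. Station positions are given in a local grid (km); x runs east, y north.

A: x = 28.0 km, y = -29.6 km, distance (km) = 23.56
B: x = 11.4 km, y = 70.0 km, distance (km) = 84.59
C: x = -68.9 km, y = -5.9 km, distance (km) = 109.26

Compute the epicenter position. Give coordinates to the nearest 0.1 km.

x ≈ 40.3 km, y ≈ -9.5 km

Circle about each station: (x − 28.0)² + (y + 29.6)² = 23.56²; (x − 11.4)² + (y − 70.0)² = 84.59²; (x + 68.9)² + (y + 5.9)² = 109.26².
Subtracting the A equation from the B and C equations removes the quadratic terms:
-33.2 x + 199.2 y = -3230.59
-193.8 x + 47.4 y = -8260.81
Solving the 2×2 system: x ≈ 40.3, y ≈ -9.5 km.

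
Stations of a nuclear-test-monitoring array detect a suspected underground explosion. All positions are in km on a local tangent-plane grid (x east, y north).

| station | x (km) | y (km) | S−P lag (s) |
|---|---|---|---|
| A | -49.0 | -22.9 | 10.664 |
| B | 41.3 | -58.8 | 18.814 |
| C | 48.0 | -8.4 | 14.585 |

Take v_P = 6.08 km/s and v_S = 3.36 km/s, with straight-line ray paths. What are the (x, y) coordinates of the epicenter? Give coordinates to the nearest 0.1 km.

x ≈ -40.1 km, y ≈ 56.7 km

Distance from S−P lag: d = Δt · v_P v_S / (v_P − v_S) = Δt · (6.08·3.36)/(6.08−3.36) ≈ 7.5106·Δt.
So d_A = 80.09, d_B = 141.30, d_C = 109.54 km.
Circle about each station: (x + 49.0)² + (y + 22.9)² = 80.09²; (x − 41.3)² + (y + 58.8)² = 141.30²; (x − 48.0)² + (y + 8.4)² = 109.54².
Subtracting the A equation from the B and C equations removes the quadratic terms:
180.6 x − 71.8 y = -11313.56
194.0 x + 29.0 y = -6135.45
Solving the 2×2 system: x ≈ -40.1, y ≈ 56.7 km.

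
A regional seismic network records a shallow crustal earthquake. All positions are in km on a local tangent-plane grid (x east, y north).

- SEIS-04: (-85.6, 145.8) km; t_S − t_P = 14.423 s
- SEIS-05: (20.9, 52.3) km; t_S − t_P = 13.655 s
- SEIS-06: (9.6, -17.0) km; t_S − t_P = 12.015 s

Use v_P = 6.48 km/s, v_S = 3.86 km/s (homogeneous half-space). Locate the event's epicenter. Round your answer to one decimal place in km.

Distance from S−P lag: d = Δt · v_P v_S / (v_P − v_S) = Δt · (6.48·3.86)/(6.48−3.86) ≈ 9.5469·Δt.
So d_SEIS-04 = 137.69, d_SEIS-05 = 130.36, d_SEIS-06 = 114.71 km.
Circle about each station: (x + 85.6)² + (y − 145.8)² = 137.69²; (x − 20.9)² + (y − 52.3)² = 130.36²; (x − 9.6)² + (y + 17.0)² = 114.71².
Subtracting the SEIS-04 equation from the SEIS-05 and SEIS-06 equations removes the quadratic terms:
213.0 x − 187.0 y = -23448.09
190.4 x − 325.6 y = -22403.69
Solving the 2×2 system: x ≈ -102.1, y ≈ 9.1 km.
Check against SEIS-04 (with the unrounded x, y): √((x + 85.6)²+(y − 145.8)²) = 137.68 ≈ 137.69 km. ✓

x ≈ -102.1 km, y ≈ 9.1 km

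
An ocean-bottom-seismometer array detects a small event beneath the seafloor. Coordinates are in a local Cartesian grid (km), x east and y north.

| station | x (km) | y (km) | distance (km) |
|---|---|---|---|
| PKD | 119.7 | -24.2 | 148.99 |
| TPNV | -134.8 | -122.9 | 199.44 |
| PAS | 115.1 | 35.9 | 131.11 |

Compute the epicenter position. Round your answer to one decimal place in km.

Circle about each station: (x − 119.7)² + (y + 24.2)² = 148.99²; (x + 134.8)² + (y + 122.9)² = 199.44²; (x − 115.1)² + (y − 35.9)² = 131.11².
Subtracting pairs of circle equations eliminates x²+y² and gives linear equations (the radical axes):
-509.0 x − 197.4 y = 783.43
-9.2 x + 120.2 y = 4631.28
Solving the 2×2 system: x ≈ -16.0, y ≈ 37.3 km.
Check against PKD (with the unrounded x, y): √((x − 119.7)²+(y + 24.2)²) = 148.99 ≈ 148.99 km. ✓

(-16.0, 37.3)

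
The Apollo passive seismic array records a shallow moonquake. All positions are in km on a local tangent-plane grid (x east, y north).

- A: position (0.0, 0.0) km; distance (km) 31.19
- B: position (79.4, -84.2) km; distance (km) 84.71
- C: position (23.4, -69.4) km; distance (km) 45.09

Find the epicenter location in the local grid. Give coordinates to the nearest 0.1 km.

Circle about each station: x² + y² = 31.19²; (x − 79.4)² + (y + 84.2)² = 84.71²; (x − 23.4)² + (y + 69.4)² = 45.09².
Subtracting the A equation from the B and C equations removes the quadratic terms:
158.8 x − 168.4 y = 7191.03
46.8 x − 138.8 y = 4303.63
Solving the 2×2 system: x ≈ 19.3, y ≈ -24.5 km.

(19.3, -24.5)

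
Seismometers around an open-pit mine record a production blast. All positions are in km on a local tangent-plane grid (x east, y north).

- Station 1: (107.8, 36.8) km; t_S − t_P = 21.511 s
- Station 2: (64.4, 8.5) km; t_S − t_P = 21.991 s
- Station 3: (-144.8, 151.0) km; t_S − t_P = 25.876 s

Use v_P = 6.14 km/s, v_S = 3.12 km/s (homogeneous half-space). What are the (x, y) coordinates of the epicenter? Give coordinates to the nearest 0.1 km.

19.0 km east, 140.4 km north

Distance from S−P lag: d = Δt · v_P v_S / (v_P − v_S) = Δt · (6.14·3.12)/(6.14−3.12) ≈ 6.3433·Δt.
So d_Station 1 = 136.45, d_Station 2 = 139.50, d_Station 3 = 164.14 km.
Circle about each station: (x − 107.8)² + (y − 36.8)² = 136.45²; (x − 64.4)² + (y − 8.5)² = 139.50²; (x + 144.8)² + (y − 151.0)² = 164.14².
Subtracting the Station 1 equation from the Station 2 and Station 3 equations removes the quadratic terms:
-86.8 x − 56.6 y = -9597.12
-505.2 x + 228.4 y = 22469.62
Solving the 2×2 system: x ≈ 19.0, y ≈ 140.4 km.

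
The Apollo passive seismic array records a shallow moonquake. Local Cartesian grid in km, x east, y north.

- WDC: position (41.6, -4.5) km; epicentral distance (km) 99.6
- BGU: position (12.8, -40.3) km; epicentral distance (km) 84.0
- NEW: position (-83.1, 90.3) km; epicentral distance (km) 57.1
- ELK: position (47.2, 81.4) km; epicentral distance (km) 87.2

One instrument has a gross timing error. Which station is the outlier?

Solve using three stations at a time. Using WDC, NEW, ELK (subtract circle equations pairwise → linear system) gives (x, y) ≈ (-36.6, 57.2).
Distances from that point to each station vs reported:
  WDC: calculated 99.6 vs reported 99.6 → residual 0.0 km
  BGU: calculated 109.3 vs reported 84.0 → residual 25.3 km
  NEW: calculated 57.1 vs reported 57.1 → residual 0.0 km
  ELK: calculated 87.2 vs reported 87.2 → residual 0.0 km
WDC, NEW, ELK are mutually consistent (residuals ≈ 0); BGU is off by 25.3 km.

BGU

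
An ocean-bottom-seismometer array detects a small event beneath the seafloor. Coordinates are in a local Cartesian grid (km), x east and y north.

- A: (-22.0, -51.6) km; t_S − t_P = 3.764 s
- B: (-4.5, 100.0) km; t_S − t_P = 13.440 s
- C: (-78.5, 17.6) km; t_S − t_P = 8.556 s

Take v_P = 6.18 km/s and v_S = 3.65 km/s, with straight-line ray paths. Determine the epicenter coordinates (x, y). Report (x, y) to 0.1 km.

(-11.9, -19.6)

Distance from S−P lag: d = Δt · v_P v_S / (v_P − v_S) = Δt · (6.18·3.65)/(6.18−3.65) ≈ 8.9158·Δt.
So d_A = 33.56, d_B = 119.83, d_C = 76.28 km.
Circle about each station: (x + 22.0)² + (y + 51.6)² = 33.56²; (x + 4.5)² + (y − 100.0)² = 119.83²; (x + 78.5)² + (y − 17.6)² = 76.28².
Subtracting the A equation from the B and C equations removes the quadratic terms:
35.0 x + 303.2 y = -6359.27
-113.0 x + 138.4 y = -1366.91
Solving the 2×2 system: x ≈ -11.9, y ≈ -19.6 km.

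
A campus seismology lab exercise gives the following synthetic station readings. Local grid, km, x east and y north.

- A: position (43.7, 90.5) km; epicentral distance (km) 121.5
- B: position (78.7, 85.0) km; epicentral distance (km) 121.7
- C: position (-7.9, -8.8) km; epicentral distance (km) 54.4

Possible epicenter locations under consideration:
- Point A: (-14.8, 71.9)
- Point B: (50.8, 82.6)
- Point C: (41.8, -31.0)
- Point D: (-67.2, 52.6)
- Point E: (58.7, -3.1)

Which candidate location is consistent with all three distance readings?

For each candidate, compare |candidate − station| to the reported distance:
Point A: residuals A 60.1, B 27.3, C 26.6 → max 60.1 km
Point B: residuals A 110.9, B 93.7, C 54.2 → max 110.9 km
Point C: residuals A 0.0, B 0.0, C 0.0 → max 0.0 km
Point D: residuals A 4.3, B 27.8, C 31.0 → max 31.0 km
Point E: residuals A 26.7, B 31.4, C 12.4 → max 31.4 km
Only Point C has all residuals ≈ 0.

Point C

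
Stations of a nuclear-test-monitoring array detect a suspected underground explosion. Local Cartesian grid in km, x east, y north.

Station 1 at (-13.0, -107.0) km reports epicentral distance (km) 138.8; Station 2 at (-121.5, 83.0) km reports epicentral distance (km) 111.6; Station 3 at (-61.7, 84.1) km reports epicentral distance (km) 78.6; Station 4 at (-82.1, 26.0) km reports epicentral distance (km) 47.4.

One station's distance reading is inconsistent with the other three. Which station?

Solve using three stations at a time. Using Station 2, Station 3, Station 4 (subtract circle equations pairwise → linear system) gives (x, y) ≈ (-37.8, 9.2).
Distances from that point to each station vs reported:
  Station 1: calculated 118.8 vs reported 138.8 → residual 20.0 km
  Station 2: calculated 111.6 vs reported 111.6 → residual 0.0 km
  Station 3: calculated 78.6 vs reported 78.6 → residual 0.0 km
  Station 4: calculated 47.4 vs reported 47.4 → residual 0.0 km
Station 2, Station 3, Station 4 are mutually consistent (residuals ≈ 0); Station 1 is off by 20.0 km.

Station 1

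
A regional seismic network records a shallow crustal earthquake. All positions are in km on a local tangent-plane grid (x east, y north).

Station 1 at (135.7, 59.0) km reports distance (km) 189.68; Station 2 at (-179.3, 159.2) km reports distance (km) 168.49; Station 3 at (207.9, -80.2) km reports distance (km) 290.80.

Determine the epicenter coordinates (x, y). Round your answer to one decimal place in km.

(-53.6, 47.0)

Circle about each station: (x − 135.7)² + (y − 59.0)² = 189.68²; (x + 179.3)² + (y − 159.2)² = 168.49²; (x − 207.9)² + (y + 80.2)² = 290.80².
Subtracting the Station 1 equation from the Station 2 and Station 3 equations removes the quadratic terms:
-630.0 x + 200.4 y = 43187.26
144.4 x − 278.4 y = -20827.18
Solving the 2×2 system: x ≈ -53.6, y ≈ 47.0 km.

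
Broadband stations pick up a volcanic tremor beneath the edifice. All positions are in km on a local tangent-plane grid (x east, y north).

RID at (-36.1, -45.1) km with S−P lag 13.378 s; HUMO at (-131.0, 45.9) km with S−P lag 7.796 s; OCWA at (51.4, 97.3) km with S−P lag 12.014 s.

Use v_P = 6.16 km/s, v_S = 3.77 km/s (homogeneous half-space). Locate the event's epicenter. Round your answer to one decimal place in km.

Distance from S−P lag: d = Δt · v_P v_S / (v_P − v_S) = Δt · (6.16·3.77)/(6.16−3.77) ≈ 9.7168·Δt.
So d_RID = 129.99, d_HUMO = 75.75, d_OCWA = 116.74 km.
Circle about each station: (x + 36.1)² + (y + 45.1)² = 129.99²; (x + 131.0)² + (y − 45.9)² = 75.75²; (x − 51.4)² + (y − 97.3)² = 116.74².
Subtracting pairs of circle equations eliminates x²+y² and gives linear equations (the radical axes):
-189.8 x + 182.0 y = 27089.93
175.0 x + 284.8 y = 12041.20
Solving the 2×2 system: x ≈ -64.3, y ≈ 81.8 km.

-64.3 km east, 81.8 km north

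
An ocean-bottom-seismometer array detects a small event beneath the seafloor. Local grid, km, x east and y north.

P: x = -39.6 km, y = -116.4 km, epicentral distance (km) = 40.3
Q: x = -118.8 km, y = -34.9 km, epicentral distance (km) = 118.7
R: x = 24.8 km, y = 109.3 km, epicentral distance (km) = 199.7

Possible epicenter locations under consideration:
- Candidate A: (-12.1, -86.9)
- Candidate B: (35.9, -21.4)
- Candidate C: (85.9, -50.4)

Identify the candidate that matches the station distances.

Candidate A

For each candidate, compare |candidate − station| to the reported distance:
Candidate A: residuals P 0.0, Q 0.0, R 0.1 → max 0.1 km
Candidate B: residuals P 81.0, Q 36.6, R 68.5 → max 81.0 km
Candidate C: residuals P 101.5, Q 86.6, R 28.7 → max 101.5 km
Only Candidate A has all residuals ≈ 0.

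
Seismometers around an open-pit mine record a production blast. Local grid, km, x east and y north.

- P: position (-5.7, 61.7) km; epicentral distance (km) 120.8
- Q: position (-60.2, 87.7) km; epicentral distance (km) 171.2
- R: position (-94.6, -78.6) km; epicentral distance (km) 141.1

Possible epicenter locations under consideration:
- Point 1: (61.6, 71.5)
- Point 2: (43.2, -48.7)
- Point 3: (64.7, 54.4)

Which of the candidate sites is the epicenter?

For each candidate, compare |candidate − station| to the reported distance:
Point 1: residuals P 52.8, Q 48.3, R 75.5 → max 75.5 km
Point 2: residuals P 0.1, Q 0.0, R 0.1 → max 0.1 km
Point 3: residuals P 50.0, Q 41.9, R 66.4 → max 66.4 km
Only Point 2 has all residuals ≈ 0.

Point 2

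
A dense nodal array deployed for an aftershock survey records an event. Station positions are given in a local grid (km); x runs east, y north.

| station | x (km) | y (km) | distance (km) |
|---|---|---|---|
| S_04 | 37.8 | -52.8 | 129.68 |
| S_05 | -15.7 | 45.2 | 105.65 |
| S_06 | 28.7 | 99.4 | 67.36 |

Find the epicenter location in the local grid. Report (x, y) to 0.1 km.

Circle about each station: (x − 37.8)² + (y + 52.8)² = 129.68²; (x + 15.7)² + (y − 45.2)² = 105.65²; (x − 28.7)² + (y − 99.4)² = 67.36².
Subtracting pairs of circle equations eliminates x²+y² and gives linear equations (the radical axes):
-107.0 x + 196.0 y = 3727.83
-18.2 x + 304.4 y = 18766.90
Solving the 2×2 system: x ≈ 87.7, y ≈ 66.9 km.

87.7 km east, 66.9 km north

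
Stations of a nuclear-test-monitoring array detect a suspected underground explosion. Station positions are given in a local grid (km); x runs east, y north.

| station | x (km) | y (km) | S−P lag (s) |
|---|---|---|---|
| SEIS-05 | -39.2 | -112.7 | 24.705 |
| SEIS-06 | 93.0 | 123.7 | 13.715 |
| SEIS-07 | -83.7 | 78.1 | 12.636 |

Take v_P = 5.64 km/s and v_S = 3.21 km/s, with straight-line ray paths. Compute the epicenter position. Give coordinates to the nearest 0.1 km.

9.5 km east, 64.8 km north

Distance from S−P lag: d = Δt · v_P v_S / (v_P − v_S) = Δt · (5.64·3.21)/(5.64−3.21) ≈ 7.4504·Δt.
So d_SEIS-05 = 184.06, d_SEIS-06 = 102.18, d_SEIS-07 = 94.14 km.
Circle about each station: (x + 39.2)² + (y + 112.7)² = 184.06²; (x − 93.0)² + (y − 123.7)² = 102.18²; (x + 83.7)² + (y − 78.1)² = 94.14².
Subtracting pairs of circle equations eliminates x²+y² and gives linear equations (the radical axes):
264.4 x + 472.8 y = 33150.09
-89.0 x + 381.6 y = 23883.11
Solving the 2×2 system: x ≈ 9.5, y ≈ 64.8 km.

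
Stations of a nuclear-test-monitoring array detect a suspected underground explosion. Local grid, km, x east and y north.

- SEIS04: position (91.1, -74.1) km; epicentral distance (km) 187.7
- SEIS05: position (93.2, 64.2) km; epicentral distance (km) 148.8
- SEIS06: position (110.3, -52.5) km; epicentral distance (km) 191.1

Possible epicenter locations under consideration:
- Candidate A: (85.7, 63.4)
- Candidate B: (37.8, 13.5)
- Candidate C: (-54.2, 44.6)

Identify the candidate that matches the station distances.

For each candidate, compare |candidate − station| to the reported distance:
Candidate A: residuals SEIS04 50.1, SEIS05 141.3, SEIS06 72.6 → max 141.3 km
Candidate B: residuals SEIS04 85.2, SEIS05 73.7, SEIS06 93.1 → max 93.1 km
Candidate C: residuals SEIS04 0.1, SEIS05 0.1, SEIS06 0.1 → max 0.1 km
Only Candidate C has all residuals ≈ 0.

Candidate C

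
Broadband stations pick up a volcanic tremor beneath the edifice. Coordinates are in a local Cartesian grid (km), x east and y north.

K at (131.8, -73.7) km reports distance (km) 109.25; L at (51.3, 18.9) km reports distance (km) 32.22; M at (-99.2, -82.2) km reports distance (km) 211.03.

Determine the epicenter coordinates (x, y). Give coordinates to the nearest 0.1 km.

x ≈ 83.1 km, y ≈ 24.1 km

Circle about each station: (x − 131.8)² + (y + 73.7)² = 109.25²; (x − 51.3)² + (y − 18.9)² = 32.22²; (x + 99.2)² + (y + 82.2)² = 211.03².
Subtracting pairs of circle equations eliminates x²+y² and gives linear equations (the radical axes):
-161.0 x + 185.2 y = -8916.60
-462.0 x − 17.0 y = -38803.55
Solving the 2×2 system: x ≈ 83.1, y ≈ 24.1 km.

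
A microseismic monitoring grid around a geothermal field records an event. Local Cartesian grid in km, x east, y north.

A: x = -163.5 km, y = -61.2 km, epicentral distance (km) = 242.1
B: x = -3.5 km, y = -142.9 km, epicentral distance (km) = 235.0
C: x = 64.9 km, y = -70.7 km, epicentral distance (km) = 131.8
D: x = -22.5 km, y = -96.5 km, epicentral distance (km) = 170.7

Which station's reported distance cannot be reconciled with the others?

Solve using three stations at a time. Using A, C, D (subtract circle equations pairwise → linear system) gives (x, y) ≈ (46.2, 59.7).
Distances from that point to each station vs reported:
  A: calculated 242.1 vs reported 242.1 → residual 0.0 km
  B: calculated 208.6 vs reported 235.0 → residual 26.4 km
  C: calculated 131.8 vs reported 131.8 → residual 0.0 km
  D: calculated 170.7 vs reported 170.7 → residual 0.0 km
A, C, D are mutually consistent (residuals ≈ 0); B is off by 26.4 km.

B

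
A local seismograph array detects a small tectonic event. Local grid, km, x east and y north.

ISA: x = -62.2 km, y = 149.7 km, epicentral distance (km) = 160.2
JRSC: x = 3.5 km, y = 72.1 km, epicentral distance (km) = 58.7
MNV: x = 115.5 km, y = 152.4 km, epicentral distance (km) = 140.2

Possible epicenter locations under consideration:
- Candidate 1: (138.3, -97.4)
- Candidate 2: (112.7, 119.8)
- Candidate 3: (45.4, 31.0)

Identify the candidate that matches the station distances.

Candidate 3

For each candidate, compare |candidate − station| to the reported distance:
Candidate 1: residuals ISA 158.0, JRSC 157.9, MNV 110.6 → max 158.0 km
Candidate 2: residuals ISA 17.2, JRSC 60.5, MNV 107.5 → max 107.5 km
Candidate 3: residuals ISA 0.0, JRSC 0.0, MNV 0.0 → max 0.0 km
Only Candidate 3 has all residuals ≈ 0.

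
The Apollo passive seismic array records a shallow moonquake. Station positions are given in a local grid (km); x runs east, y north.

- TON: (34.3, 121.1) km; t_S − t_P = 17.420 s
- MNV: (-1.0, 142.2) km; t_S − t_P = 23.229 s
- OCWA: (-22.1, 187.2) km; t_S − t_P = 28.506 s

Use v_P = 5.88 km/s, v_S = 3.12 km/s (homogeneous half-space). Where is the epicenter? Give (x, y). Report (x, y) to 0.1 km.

Distance from S−P lag: d = Δt · v_P v_S / (v_P − v_S) = Δt · (5.88·3.12)/(5.88−3.12) ≈ 6.6470·Δt.
So d_TON = 115.79, d_MNV = 154.40, d_OCWA = 189.48 km.
Circle about each station: (x − 34.3)² + (y − 121.1)² = 115.79²; (x + 1.0)² + (y − 142.2)² = 154.40²; (x + 22.1)² + (y − 187.2)² = 189.48².
Subtracting pairs of circle equations eliminates x²+y² and gives linear equations (the radical axes):
-70.6 x + 42.2 y = -6051.90
-112.8 x + 132.2 y = -2804.80
Solving the 2×2 system: x ≈ 149.1, y ≈ 106.0 km.
Check against TON (with the unrounded x, y): √((x − 34.3)²+(y − 121.1)²) = 115.76 ≈ 115.79 km. ✓

149.1 km east, 106.0 km north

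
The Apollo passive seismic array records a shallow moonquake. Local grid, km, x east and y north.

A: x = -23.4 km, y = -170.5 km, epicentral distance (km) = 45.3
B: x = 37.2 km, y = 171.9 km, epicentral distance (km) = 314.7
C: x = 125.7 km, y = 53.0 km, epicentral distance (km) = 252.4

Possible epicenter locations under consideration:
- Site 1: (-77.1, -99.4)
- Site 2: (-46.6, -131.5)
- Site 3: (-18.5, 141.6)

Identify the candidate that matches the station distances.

Site 2

For each candidate, compare |candidate − station| to the reported distance:
Site 1: residuals A 43.8, B 20.3, C 1.3 → max 43.8 km
Site 2: residuals A 0.1, B 0.1, C 0.0 → max 0.1 km
Site 3: residuals A 266.8, B 251.3, C 83.2 → max 266.8 km
Only Site 2 has all residuals ≈ 0.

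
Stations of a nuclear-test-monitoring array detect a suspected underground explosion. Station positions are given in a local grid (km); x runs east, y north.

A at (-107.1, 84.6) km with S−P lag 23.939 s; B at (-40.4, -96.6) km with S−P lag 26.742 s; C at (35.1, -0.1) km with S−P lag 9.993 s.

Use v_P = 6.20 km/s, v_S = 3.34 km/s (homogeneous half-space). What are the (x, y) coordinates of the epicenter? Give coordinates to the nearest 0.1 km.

Distance from S−P lag: d = Δt · v_P v_S / (v_P − v_S) = Δt · (6.20·3.34)/(6.20−3.34) ≈ 7.2406·Δt.
So d_A = 173.33, d_B = 193.63, d_C = 72.35 km.
Circle about each station: (x + 107.1)² + (y − 84.6)² = 173.33²; (x + 40.4)² + (y + 96.6)² = 193.63²; (x − 35.1)² + (y + 0.1)² = 72.35².
Subtracting pairs of circle equations eliminates x²+y² and gives linear equations (the radical axes):
133.4 x − 362.4 y = -15113.14
284.4 x − 169.4 y = 7413.22
Solving the 2×2 system: x ≈ 65.2, y ≈ 65.7 km.

x ≈ 65.2 km, y ≈ 65.7 km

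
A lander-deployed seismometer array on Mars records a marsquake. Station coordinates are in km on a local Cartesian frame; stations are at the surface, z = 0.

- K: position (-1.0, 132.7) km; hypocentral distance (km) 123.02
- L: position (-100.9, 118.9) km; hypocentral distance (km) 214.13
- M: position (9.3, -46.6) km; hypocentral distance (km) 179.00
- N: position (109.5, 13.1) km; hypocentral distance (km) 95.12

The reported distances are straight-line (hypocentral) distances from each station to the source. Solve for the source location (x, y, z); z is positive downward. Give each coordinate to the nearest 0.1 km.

x ≈ 106.9 km, y ≈ 96.1 km, depth ≈ 46.4 km

Each station gives a sphere (x−x_i)² + (y−y_i)² + z² = d_i² (stations at z=0).
Subtracting the K sphere from L and M: z² cancels, leaving linear equations in x and y:
-199.8 x − 27.6 y = -24010.01
20.6 x − 358.6 y = -32259.32
Solving: x ≈ 106.895, y ≈ 96.100 km (keep extra digits for the depth step; rounded: 106.9, 96.1).
Then from the K sphere: z² = 123.02² − (x + 1.0)² − (y − 132.7)² with x = 106.895, y = 96.100, so z ≈ 46.401 ≈ 46.4 km.
Check against N (with the unrounded solution): distance 95.12 ≈ 95.12 km. ✓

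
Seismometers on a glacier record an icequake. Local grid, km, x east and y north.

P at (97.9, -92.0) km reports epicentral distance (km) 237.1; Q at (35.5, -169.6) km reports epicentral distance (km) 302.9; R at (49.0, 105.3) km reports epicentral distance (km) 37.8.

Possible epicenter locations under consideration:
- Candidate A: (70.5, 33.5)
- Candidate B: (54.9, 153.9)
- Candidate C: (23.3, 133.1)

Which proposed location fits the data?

For each candidate, compare |candidate − station| to the reported distance:
Candidate A: residuals P 108.6, Q 96.8, R 37.1 → max 108.6 km
Candidate B: residuals P 12.5, Q 21.2, R 11.2 → max 21.2 km
Candidate C: residuals P 0.0, Q 0.0, R 0.1 → max 0.1 km
Only Candidate C has all residuals ≈ 0.

Candidate C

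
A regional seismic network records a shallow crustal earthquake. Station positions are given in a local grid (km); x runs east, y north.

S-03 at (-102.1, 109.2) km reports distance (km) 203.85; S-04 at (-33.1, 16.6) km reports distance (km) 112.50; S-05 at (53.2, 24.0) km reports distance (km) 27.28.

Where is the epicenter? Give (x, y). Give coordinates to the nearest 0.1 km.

Circle about each station: (x + 102.1)² + (y − 109.2)² = 203.85²; (x + 33.1)² + (y − 16.6)² = 112.50²; (x − 53.2)² + (y − 24.0)² = 27.28².
Subtracting pairs of circle equations eliminates x²+y² and gives linear equations (the radical axes):
138.0 x − 185.2 y = 7920.69
310.6 x − 170.4 y = 21867.81
Solving the 2×2 system: x ≈ 79.4, y ≈ 16.4 km.

x ≈ 79.4 km, y ≈ 16.4 km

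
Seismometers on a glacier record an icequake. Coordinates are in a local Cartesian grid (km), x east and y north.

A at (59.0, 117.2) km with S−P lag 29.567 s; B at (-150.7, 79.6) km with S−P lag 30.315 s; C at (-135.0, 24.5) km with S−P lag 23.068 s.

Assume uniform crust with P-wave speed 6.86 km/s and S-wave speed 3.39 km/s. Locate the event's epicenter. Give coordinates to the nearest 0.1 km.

Distance from S−P lag: d = Δt · v_P v_S / (v_P − v_S) = Δt · (6.86·3.39)/(6.86−3.39) ≈ 6.7018·Δt.
So d_A = 198.15, d_B = 203.17, d_C = 154.60 km.
Circle about each station: (x − 59.0)² + (y − 117.2)² = 198.15²; (x + 150.7)² + (y − 79.6)² = 203.17²; (x + 135.0)² + (y − 24.5)² = 154.60².
Subtracting pairs of circle equations eliminates x²+y² and gives linear equations (the radical axes):
-419.4 x − 75.2 y = 9815.18
-388.0 x − 185.4 y = 16970.67
Solving the 2×2 system: x ≈ -11.2, y ≈ -68.1 km.

-11.2 km east, -68.1 km north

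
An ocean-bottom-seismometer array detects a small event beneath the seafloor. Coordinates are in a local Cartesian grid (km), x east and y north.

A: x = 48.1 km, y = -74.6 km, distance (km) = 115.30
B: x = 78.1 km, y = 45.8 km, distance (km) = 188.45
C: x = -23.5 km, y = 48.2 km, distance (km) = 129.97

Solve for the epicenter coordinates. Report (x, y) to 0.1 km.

Circle about each station: (x − 48.1)² + (y + 74.6)² = 115.30²; (x − 78.1)² + (y − 45.8)² = 188.45²; (x + 23.5)² + (y − 48.2)² = 129.97².
Subtracting pairs of circle equations eliminates x²+y² and gives linear equations (the radical axes):
60.0 x + 240.8 y = -21900.83
-143.2 x + 245.6 y = -8601.39
Solving the 2×2 system: x ≈ -67.2, y ≈ -74.2 km.

-67.2 km east, -74.2 km north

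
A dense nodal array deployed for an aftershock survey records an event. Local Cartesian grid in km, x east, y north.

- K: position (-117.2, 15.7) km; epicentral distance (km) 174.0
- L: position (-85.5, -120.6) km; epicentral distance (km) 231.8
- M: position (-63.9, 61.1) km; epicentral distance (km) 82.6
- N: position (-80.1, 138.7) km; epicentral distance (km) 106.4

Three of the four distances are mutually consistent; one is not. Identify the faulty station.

Solve using three stations at a time. Using L, M, N (subtract circle equations pairwise → linear system) gives (x, y) ≈ (13.7, 88.8).
Distances from that point to each station vs reported:
  K: calculated 150.0 vs reported 174.0 → residual 24.0 km
  L: calculated 231.7 vs reported 231.8 → residual 0.1 km
  M: calculated 82.4 vs reported 82.6 → residual 0.2 km
  N: calculated 106.3 vs reported 106.4 → residual 0.1 km
L, M, N are mutually consistent (residuals ≈ 0); K is off by 24.0 km.

K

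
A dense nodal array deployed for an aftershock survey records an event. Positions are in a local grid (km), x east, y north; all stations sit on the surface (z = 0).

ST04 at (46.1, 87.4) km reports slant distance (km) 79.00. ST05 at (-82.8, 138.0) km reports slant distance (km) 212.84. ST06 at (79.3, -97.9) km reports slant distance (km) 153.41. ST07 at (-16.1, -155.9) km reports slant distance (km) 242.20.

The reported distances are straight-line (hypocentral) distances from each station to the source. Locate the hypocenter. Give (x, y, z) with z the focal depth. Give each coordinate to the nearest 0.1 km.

Each station gives a sphere (x−x_i)² + (y−y_i)² + z² = d_i² (stations at z=0).
Subtracting the ST04 sphere from ST05 and ST06: z² cancels, leaving linear equations in x and y:
-257.8 x + 101.2 y = -22924.00
66.4 x − 370.6 y = -11184.70
Solving: x ≈ 108.392, y ≈ 49.601 km (keep extra digits for the depth step; rounded: 108.4, 49.6).
Then from the ST04 sphere: z² = 79.00² − (x − 46.1)² − (y − 87.4)² with x = 108.392, y = 49.601, so z ≈ 30.528 ≈ 30.5 km.
Check against ST07 (with the unrounded solution): distance 242.20 ≈ 242.20 km. ✓

x ≈ 108.4 km, y ≈ 49.6 km, depth ≈ 30.5 km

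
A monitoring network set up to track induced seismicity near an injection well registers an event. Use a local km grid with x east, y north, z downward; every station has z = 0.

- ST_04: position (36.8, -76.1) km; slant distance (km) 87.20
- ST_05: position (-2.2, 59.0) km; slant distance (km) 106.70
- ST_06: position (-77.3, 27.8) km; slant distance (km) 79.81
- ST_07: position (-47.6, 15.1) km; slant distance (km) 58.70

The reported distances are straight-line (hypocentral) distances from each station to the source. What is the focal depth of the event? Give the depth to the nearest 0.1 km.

21.6 km

Each station gives a sphere (x−x_i)² + (y−y_i)² + z² = d_i² (stations at z=0).
Subtracting the ST_04 sphere from ST_05 and ST_06: z² cancels, leaving linear equations in x and y:
-78.0 x + 270.2 y = -7440.66
-228.2 x + 207.8 y = 836.88
Solving: x ≈ -38.993, y ≈ -38.794 km (keep extra digits for the depth step; rounded: -39.0, -38.8).
Then from the ST_04 sphere: z² = 87.20² − (x − 36.8)² − (y + 76.1)² with x = -38.993, y = -38.794, so z ≈ 21.622 ≈ 21.6 km.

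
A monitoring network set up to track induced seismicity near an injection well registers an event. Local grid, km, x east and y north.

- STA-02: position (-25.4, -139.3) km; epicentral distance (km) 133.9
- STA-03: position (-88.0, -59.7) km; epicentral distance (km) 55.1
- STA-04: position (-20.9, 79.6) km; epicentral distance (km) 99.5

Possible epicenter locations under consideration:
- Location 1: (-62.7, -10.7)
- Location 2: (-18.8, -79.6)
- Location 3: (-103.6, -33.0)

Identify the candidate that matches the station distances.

For each candidate, compare |candidate − station| to the reported distance:
Location 1: residuals STA-02 0.0, STA-03 0.0, STA-04 0.0 → max 0.0 km
Location 2: residuals STA-02 73.8, STA-03 16.9, STA-04 59.7 → max 73.8 km
Location 3: residuals STA-02 1.9, STA-03 24.2, STA-04 40.2 → max 40.2 km
Only Location 1 has all residuals ≈ 0.

Location 1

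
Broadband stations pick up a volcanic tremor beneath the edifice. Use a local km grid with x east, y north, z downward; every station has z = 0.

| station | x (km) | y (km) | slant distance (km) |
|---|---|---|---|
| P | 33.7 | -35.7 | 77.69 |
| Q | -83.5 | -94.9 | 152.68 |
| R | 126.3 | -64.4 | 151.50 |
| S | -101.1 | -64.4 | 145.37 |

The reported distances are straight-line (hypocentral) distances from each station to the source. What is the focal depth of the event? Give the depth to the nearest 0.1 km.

53.9 km

Each station gives a sphere (x−x_i)² + (y−y_i)² + z² = d_i² (stations at z=0).
Subtracting the P sphere from Q and R: z² cancels, leaving linear equations in x and y:
-234.4 x − 118.4 y = -3707.37
185.2 x − 57.4 y = 772.36
Solving: x ≈ 8.599, y ≈ 14.289 km (keep extra digits for the depth step; rounded: 8.6, 14.3).
Then from the P sphere: z² = 77.69² − (x − 33.7)² − (y + 35.7)² with x = 8.599, y = 14.289, so z ≈ 53.915 ≈ 53.9 km.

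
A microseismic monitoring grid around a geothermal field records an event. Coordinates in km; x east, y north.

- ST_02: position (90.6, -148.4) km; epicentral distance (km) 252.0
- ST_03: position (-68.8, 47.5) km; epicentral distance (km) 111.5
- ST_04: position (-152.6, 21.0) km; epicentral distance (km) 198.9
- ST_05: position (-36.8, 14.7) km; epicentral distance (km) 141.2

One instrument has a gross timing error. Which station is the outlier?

Solve using three stations at a time. Using ST_02, ST_03, ST_04 (subtract circle equations pairwise → linear system) gives (x, y) ≈ (31.4, 96.6).
Distances from that point to each station vs reported:
  ST_02: calculated 252.1 vs reported 252.0 → residual 0.1 km
  ST_03: calculated 111.6 vs reported 111.5 → residual 0.1 km
  ST_04: calculated 199.0 vs reported 198.9 → residual 0.1 km
  ST_05: calculated 106.6 vs reported 141.2 → residual 34.6 km
ST_02, ST_03, ST_04 are mutually consistent (residuals ≈ 0); ST_05 is off by 34.6 km.

ST_05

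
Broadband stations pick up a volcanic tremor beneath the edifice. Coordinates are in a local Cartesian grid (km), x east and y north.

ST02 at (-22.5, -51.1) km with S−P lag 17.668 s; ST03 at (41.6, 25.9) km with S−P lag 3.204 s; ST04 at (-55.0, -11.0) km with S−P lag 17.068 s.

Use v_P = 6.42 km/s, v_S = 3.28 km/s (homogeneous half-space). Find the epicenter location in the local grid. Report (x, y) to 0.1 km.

Distance from S−P lag: d = Δt · v_P v_S / (v_P − v_S) = Δt · (6.42·3.28)/(6.42−3.28) ≈ 6.7062·Δt.
So d_ST02 = 118.49, d_ST03 = 21.49, d_ST04 = 114.46 km.
Circle about each station: (x + 22.5)² + (y + 51.1)² = 118.49²; (x − 41.6)² + (y − 25.9)² = 21.49²; (x + 55.0)² + (y + 11.0)² = 114.46².
Subtracting pairs of circle equations eliminates x²+y² and gives linear equations (the radical axes):
128.2 x + 154.0 y = 12861.97
-65.0 x + 80.2 y = 967.33
Solving the 2×2 system: x ≈ 43.5, y ≈ 47.3 km.

43.5 km east, 47.3 km north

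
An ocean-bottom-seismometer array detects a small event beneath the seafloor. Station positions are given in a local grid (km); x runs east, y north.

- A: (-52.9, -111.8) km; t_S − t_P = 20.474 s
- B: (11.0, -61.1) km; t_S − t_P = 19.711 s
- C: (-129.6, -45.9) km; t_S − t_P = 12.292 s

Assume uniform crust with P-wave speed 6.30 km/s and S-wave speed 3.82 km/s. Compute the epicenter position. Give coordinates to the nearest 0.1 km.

Distance from S−P lag: d = Δt · v_P v_S / (v_P − v_S) = Δt · (6.30·3.82)/(6.30−3.82) ≈ 9.7040·Δt.
So d_A = 198.68, d_B = 191.28, d_C = 119.28 km.
Circle about each station: (x + 52.9)² + (y + 111.8)² = 198.68²; (x − 11.0)² + (y + 61.1)² = 191.28²; (x + 129.6)² + (y + 45.9)² = 119.28².
Subtracting pairs of circle equations eliminates x²+y² and gives linear equations (the radical axes):
127.8 x + 101.4 y = -8557.74
-153.4 x + 131.8 y = 28851.34
Solving the 2×2 system: x ≈ -125.1, y ≈ 73.3 km.

(-125.1, 73.3)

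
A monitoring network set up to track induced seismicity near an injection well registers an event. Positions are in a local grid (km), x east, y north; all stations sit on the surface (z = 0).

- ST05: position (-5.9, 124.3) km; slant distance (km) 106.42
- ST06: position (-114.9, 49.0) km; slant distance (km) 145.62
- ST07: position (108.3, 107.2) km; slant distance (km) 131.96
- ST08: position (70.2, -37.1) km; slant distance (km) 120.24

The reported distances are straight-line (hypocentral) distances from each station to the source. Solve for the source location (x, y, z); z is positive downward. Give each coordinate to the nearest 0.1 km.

Each station gives a sphere (x−x_i)² + (y−y_i)² + z² = d_i² (stations at z=0).
Subtracting the ST05 sphere from ST06 and ST07: z² cancels, leaving linear equations in x and y:
-218.0 x − 150.6 y = -9762.26
228.4 x − 34.2 y = 1647.20
Solving: x ≈ 13.904, y ≈ 44.695 km (keep extra digits for the depth step; rounded: 13.9, 44.7).
Then from the ST05 sphere: z² = 106.42² − (x + 5.9)² − (y − 124.3)² with x = 13.904, y = 44.695, so z ≈ 67.794 ≈ 67.8 km.

(13.9, 44.7, 67.8)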